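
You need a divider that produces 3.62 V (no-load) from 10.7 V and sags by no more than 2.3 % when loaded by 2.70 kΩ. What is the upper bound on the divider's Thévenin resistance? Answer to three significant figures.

R_th ≤ 63.6 Ω

Loading drop = R_th/(R_th + R_L) ≤ 0.0230, so R_th ≤ R_L · ε/(1−ε) = 2.70 kΩ × 0.0230/0.9770 = 63.6 Ω.
(Any R1, R2 with R2/(R1+R2) = 0.338 and R1‖R2 ≤ 63.6 Ω will meet the spec.)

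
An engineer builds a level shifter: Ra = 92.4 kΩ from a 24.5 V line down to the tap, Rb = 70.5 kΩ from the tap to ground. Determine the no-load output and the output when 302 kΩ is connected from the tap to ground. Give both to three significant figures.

Unloaded: 10.6 V; loaded: 9.36 V

Open-circuit: V = 24.5 × 70.5/(92.4 + 70.5) = 10.6 V.
With the load, Rb becomes Rb‖R_L = 57.16 kΩ, so V = 24.5 × 57.16/149.6 = 9.36 V.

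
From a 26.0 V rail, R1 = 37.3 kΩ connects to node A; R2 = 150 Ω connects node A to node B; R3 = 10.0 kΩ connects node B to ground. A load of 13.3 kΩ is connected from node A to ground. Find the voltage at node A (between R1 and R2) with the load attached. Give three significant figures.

Below node A the series string R2+R3 = 10150 Ω sits in parallel with the 13300 Ω load: 5757 Ω.
V_A = 26.0 × 5757/(37300 + 5757) = 3.48 V.

V ≈ 3.48 V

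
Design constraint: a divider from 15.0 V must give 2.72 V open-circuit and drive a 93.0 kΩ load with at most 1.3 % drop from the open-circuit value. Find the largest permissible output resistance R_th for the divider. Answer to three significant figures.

Loading drop = R_th/(R_th + R_L) ≤ 0.0130, so R_th ≤ R_L · ε/(1−ε) = 93.0 kΩ × 0.0130/0.9870 = 1.22 kΩ.

R_th ≤ 1.22 kΩ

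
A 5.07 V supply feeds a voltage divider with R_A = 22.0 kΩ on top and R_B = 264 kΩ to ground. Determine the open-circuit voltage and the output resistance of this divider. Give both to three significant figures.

V_th is the open-circuit tap voltage: 5.07 × 264/(22.0 + 264) = 4.68 V.
With the supply zeroed, R_A and R_B appear in parallel from the tap: R_th = R_A‖R_B = (22.0 × 264)/286.0 = 20.3 kΩ.

V_th = 4.68 V, R_th = 20.3 kΩ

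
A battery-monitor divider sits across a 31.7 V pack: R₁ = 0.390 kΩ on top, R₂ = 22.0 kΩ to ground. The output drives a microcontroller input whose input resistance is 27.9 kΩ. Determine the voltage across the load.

The load sits in parallel with R₂: R₂‖R_L = (22000 × 27900) / (22000 + 27900) = 12300 Ω.
V_out = 31.7 × 12300 / (390 + 12300) = 31.7 × 12300/12690 = 30.7 V.
(Unloaded it would have been 31.1 V.)

V_out ≈ 30.7 V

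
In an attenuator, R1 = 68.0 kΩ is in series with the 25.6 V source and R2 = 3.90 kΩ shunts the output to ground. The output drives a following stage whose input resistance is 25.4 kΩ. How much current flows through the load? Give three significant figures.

R2‖R_L = 3.381 kΩ; V_out = 25.6 × 3.381/71.38 = 1.213 V.
I_L = V_out / R_L = 1.213 / 25.4 kΩ = 0.0477 mA.

I_L ≈ 0.0477 mA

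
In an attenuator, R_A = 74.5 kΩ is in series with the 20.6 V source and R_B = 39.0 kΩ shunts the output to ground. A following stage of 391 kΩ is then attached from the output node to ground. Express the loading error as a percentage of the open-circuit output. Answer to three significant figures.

6.14 %

The divider's output (Thévenin) resistance is R_A‖R_B = 25.60 kΩ.
Fractional drop under load = R_th/(R_th + R_L) = 25.60 / (25.60 + 391) = 0.06145.
So the output falls by 6.14 %.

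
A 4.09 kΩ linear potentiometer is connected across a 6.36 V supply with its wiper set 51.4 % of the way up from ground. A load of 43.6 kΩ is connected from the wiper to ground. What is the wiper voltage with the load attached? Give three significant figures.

The wiper splits the pot into (1−α)R = 1.988 kΩ above and αR = 2.102 kΩ below.
Lower section ‖ load = 2.006 kΩ.
V_wiper = 6.36 × 2.006/(1.988 + 2.006) = 3.19 V.

V ≈ 3.19 V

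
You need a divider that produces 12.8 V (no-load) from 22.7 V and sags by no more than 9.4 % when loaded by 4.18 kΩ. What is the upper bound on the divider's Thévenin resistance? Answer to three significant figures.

R_th ≤ 434 Ω

Loading drop = R_th/(R_th + R_L) ≤ 0.0940, so R_th ≤ R_L · ε/(1−ε) = 4.18 kΩ × 0.0940/0.9060 = 434 Ω.
(Any R1, R2 with R2/(R1+R2) = 0.564 and R1‖R2 ≤ 434 Ω will meet the spec.)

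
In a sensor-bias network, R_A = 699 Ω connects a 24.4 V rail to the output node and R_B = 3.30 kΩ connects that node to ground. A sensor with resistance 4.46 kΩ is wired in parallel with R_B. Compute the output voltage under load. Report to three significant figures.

V_out ≈ 17.8 V

The load sits in parallel with R_B: R_B‖R_L = (3300 × 4460) / (3300 + 4460) = 1897 Ω.
V_out = 24.4 × 1897 / (699 + 1897) = 24.4 × 1897/2596 = 17.8 V.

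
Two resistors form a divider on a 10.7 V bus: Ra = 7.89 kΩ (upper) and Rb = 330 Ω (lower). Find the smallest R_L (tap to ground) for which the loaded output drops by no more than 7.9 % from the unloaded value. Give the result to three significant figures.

Output resistance R_th = Ra‖Rb = (7890 × 330)/8220 = 316.8 Ω.
The fractional drop is R_th/(R_th + R_L); requiring this ≤ 0.0790 gives R_L ≥ R_th(1/0.0790 − 1) = 316.8 × 11.66 = 3.69 kΩ.

R_L(min) ≈ 3.69 kΩ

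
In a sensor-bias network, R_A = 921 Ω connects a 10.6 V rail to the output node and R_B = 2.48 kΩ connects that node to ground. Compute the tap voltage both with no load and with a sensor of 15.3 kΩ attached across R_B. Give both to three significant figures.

Open-circuit: V = 10.6 × 2480/(921 + 2480) = 7.73 V.
With the load, R_B becomes R_B‖R_L = 2134 Ω, so V = 10.6 × 2134/3055 = 7.40 V.

Unloaded: 7.73 V; loaded: 7.40 V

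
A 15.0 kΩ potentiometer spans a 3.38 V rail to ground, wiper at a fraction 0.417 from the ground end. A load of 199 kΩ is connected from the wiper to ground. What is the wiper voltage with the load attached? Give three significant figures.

V ≈ 1.38 V

The wiper splits the pot into (1−α)R = 8.745 kΩ above and αR = 6.255 kΩ below.
Lower section ‖ load = 6.064 kΩ.
V_wiper = 3.38 × 6.064/(8.745 + 6.064) = 1.38 V.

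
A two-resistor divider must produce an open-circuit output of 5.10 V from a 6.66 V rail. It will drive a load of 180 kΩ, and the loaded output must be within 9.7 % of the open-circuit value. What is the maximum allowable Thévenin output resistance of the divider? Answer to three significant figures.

Loading drop = R_th/(R_th + R_L) ≤ 0.0970, so R_th ≤ R_L · ε/(1−ε) = 180 kΩ × 0.0970/0.9030 = 19.3 kΩ.

R_th ≤ 19.3 kΩ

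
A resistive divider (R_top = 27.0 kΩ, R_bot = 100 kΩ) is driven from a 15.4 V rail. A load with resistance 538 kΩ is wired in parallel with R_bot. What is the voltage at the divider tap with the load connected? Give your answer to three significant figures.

The load sits in parallel with R_bot: R_bot‖R_L = (100 × 538) / (100 + 538) = 84.33 kΩ.
V_out = 15.4 × 84.33 / (27.0 + 84.33) = 15.4 × 84.33/111.3 = 11.7 V.
(Unloaded it would have been 12.1 V.)

V_out ≈ 11.7 V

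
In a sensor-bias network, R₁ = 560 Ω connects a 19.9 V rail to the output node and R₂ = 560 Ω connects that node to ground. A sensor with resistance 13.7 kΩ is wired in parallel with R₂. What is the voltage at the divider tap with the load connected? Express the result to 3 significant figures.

V_out ≈ 9.75 V

The load sits in parallel with R₂: R₂‖R_L = (560 × 13700) / (560 + 13700) = 538.0 Ω.
V_out = 19.9 × 538.0 / (560 + 538.0) = 19.9 × 538.0/1098 = 9.75 V.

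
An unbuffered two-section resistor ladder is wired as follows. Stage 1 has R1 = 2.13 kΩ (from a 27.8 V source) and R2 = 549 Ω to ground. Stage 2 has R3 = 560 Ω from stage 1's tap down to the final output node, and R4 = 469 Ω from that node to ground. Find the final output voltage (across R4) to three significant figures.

V_out ≈ 1.82 V

Stage 2 presents R3+R4 = 1029 Ω as a load on stage 1's tap.
Stage 1's lower leg becomes R2‖(R3+R4) = 358.0 Ω, so V_mid = 27.8 × 358.0/2488 = 4.000 V.
Stage 2 is itself unloaded: V_out = V_mid × R4/(R3+R4) = 4.000 × 469/1029 = 1.82 V.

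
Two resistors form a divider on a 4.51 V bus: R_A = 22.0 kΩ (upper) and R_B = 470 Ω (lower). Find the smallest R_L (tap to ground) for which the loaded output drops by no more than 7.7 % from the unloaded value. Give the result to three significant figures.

Output resistance R_th = R_A‖R_B = (22000 × 470)/22470 = 460.2 Ω.
The fractional drop is R_th/(R_th + R_L); requiring this ≤ 0.0770 gives R_L ≥ R_th(1/0.0770 − 1) = 460.2 × 11.99 = 5.52 kΩ.

R_L(min) ≈ 5.52 kΩ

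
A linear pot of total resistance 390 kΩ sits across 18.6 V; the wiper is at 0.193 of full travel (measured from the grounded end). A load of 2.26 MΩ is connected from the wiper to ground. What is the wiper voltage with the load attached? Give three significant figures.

The wiper splits the pot into (1−α)R = 314.7 kΩ above and αR = 75.27 kΩ below.
Lower section ‖ load = 72.84 kΩ.
V_wiper = 18.6 × 72.84/(314.7 + 72.84) = 3.50 V.

V ≈ 3.50 V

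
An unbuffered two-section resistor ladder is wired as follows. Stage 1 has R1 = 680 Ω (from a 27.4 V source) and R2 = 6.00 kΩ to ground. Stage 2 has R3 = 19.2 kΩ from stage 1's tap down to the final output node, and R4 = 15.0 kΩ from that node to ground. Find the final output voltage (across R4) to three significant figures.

V_out ≈ 10.6 V

Stage 2 presents R3+R4 = 34200 Ω as a load on stage 1's tap.
Stage 1's lower leg becomes R2‖(R3+R4) = 5104 Ω, so V_mid = 27.4 × 5104/5784 = 24.18 V.
Stage 2 is itself unloaded: V_out = V_mid × R4/(R3+R4) = 24.18 × 15000/34200 = 10.6 V.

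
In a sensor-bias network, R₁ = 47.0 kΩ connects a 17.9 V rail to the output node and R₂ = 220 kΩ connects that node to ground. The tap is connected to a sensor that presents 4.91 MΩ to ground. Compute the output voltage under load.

The load sits in parallel with R₂: R₂‖R_L = (220 × 4910) / (220 + 4910) = 210.6 kΩ.
V_out = 17.9 × 210.6 / (47.0 + 210.6) = 17.9 × 210.6/257.6 = 14.6 V.

V_out ≈ 14.6 V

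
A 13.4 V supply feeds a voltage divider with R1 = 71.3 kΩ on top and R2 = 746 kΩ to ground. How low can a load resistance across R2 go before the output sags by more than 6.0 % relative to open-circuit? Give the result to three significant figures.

R_L(min) ≈ 1.02 MΩ

Output resistance R_th = R1‖R2 = (71.3 × 746)/817.3 = 65.08 kΩ.
The fractional drop is R_th/(R_th + R_L); requiring this ≤ 0.0600 gives R_L ≥ R_th(1/0.0600 − 1) = 65.08 × 15.67 = 1.02 MΩ.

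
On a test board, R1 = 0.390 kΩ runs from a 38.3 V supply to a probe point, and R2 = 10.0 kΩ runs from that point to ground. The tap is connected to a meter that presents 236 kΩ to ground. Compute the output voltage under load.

The load sits in parallel with R2: R2‖R_L = (10000 × 236000) / (10000 + 236000) = 9593 Ω.
V_out = 38.3 × 9593 / (390 + 9593) = 38.3 × 9593/9983 = 36.8 V.

V_out ≈ 36.8 V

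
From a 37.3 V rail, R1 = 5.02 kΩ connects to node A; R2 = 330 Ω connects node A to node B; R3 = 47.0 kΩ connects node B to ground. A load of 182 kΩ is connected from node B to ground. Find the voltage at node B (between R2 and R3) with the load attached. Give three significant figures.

V ≈ 32.6 V

At node B, R3 is in parallel with the load: R3‖R_L = 37350 Ω.
Below node A the resistance is R2 + (R3‖R_L) = 37680 Ω, so V_A = 37.3 × 37680/42700 = 32.92 V.
Then V_B = V_A × (R3‖R_L)/(R2 + R3‖R_L) = 32.92 × 37350/37680 = 32.6 V.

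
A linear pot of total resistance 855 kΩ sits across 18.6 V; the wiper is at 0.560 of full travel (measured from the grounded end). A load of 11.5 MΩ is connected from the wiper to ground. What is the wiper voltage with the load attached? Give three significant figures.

V ≈ 10.2 V

The wiper splits the pot into (1−α)R = 376.2 kΩ above and αR = 478.8 kΩ below.
Lower section ‖ load = 459.7 kΩ.
V_wiper = 18.6 × 459.7/(376.2 + 459.7) = 10.2 V.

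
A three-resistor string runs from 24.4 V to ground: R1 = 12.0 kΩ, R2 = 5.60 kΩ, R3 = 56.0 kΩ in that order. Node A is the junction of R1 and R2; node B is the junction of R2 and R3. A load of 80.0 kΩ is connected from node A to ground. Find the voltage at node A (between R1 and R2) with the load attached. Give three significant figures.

V ≈ 18.1 V

Below node A the series string R2+R3 = 61.60 kΩ sits in parallel with the 80.0 kΩ load: 34.80 kΩ.
V_A = 24.4 × 34.80/(12.0 + 34.80) = 18.1 V.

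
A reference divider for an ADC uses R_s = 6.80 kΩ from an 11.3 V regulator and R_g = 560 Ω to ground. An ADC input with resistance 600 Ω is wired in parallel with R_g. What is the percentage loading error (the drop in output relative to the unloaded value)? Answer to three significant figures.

46.3 %

Unloaded V = 11.3 × 560/7360 = 0.8598 V.
Loaded: R_g‖R_L = 289.7 Ω, giving V = 11.3 × 289.7/7090 = 0.4617 V.
Drop = (0.8598 − 0.4617) / 0.8598 = 46.3 %.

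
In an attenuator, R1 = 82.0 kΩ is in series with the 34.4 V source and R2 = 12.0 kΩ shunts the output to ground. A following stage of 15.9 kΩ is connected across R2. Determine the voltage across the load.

V_out ≈ 2.65 V

The load sits in parallel with R2: R2‖R_L = (12.0 × 15.9) / (12.0 + 15.9) = 6.839 kΩ.
V_out = 34.4 × 6.839 / (82.0 + 6.839) = 34.4 × 6.839/88.84 = 2.65 V.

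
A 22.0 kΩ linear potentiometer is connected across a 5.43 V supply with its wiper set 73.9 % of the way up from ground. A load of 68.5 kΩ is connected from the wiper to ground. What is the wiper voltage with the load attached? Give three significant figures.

V ≈ 3.78 V

The wiper splits the pot into (1−α)R = 5.742 kΩ above and αR = 16.26 kΩ below.
Lower section ‖ load = 13.14 kΩ.
V_wiper = 5.43 × 13.14/(5.742 + 13.14) = 3.78 V.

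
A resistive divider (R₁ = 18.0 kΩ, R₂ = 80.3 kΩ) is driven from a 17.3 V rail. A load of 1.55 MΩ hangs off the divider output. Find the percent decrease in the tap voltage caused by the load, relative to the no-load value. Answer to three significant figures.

The divider's output (Thévenin) resistance is R₁‖R₂ = 14.70 kΩ.
Fractional drop under load = R_th/(R_th + R_L) = 14.70 / (14.70 + 1550) = 0.009397.
So the output falls by 0.940 %.

0.940 %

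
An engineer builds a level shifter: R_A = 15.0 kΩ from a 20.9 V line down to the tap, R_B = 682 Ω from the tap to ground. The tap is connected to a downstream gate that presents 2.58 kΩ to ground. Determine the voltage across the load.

V_out ≈ 0.725 V

The load sits in parallel with R_B: R_B‖R_L = (682 × 2580) / (682 + 2580) = 539.4 Ω.
V_out = 20.9 × 539.4 / (15000 + 539.4) = 20.9 × 539.4/15540 = 0.725 V.
(Unloaded it would have been 0.909 V.)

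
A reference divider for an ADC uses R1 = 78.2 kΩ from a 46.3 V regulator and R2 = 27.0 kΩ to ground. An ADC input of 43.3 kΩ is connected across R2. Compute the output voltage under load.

V_out ≈ 8.12 V

The load sits in parallel with R2: R2‖R_L = (27.0 × 43.3) / (27.0 + 43.3) = 16.63 kΩ.
V_out = 46.3 × 16.63 / (78.2 + 16.63) = 46.3 × 16.63/94.83 = 8.12 V.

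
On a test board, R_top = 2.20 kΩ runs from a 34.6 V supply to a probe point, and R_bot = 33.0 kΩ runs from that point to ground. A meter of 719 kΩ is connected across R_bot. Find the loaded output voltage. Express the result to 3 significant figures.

The load sits in parallel with R_bot: R_bot‖R_L = (33.0 × 719) / (33.0 + 719) = 31.55 kΩ.
V_out = 34.6 × 31.55 / (2.20 + 31.55) = 34.6 × 31.55/33.75 = 32.3 V.

V_out ≈ 32.3 V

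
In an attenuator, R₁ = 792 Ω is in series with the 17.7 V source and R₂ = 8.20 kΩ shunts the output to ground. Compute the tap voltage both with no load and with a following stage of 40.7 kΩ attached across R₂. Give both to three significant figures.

Open-circuit: V = 17.7 × 8200/(792 + 8200) = 16.1 V.
With the load, R₂ becomes R₂‖R_L = 6825 Ω, so V = 17.7 × 6825/7617 = 15.9 V.

Unloaded: 16.1 V; loaded: 15.9 V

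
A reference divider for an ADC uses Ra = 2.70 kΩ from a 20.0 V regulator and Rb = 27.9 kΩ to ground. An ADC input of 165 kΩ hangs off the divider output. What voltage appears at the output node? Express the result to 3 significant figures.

The load sits in parallel with Rb: Rb‖R_L = (27.9 × 165) / (27.9 + 165) = 23.86 kΩ.
V_out = 20.0 × 23.86 / (2.70 + 23.86) = 20.0 × 23.86/26.56 = 18.0 V.
(Unloaded it would have been 18.2 V.)

V_out ≈ 18.0 V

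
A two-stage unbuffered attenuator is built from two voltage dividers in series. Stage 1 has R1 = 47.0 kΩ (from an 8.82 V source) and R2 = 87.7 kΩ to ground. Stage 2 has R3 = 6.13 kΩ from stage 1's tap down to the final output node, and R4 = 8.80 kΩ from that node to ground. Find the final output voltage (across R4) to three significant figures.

Stage 2 presents R3+R4 = 14.93 kΩ as a load on stage 1's tap.
Stage 1's lower leg becomes R2‖(R3+R4) = 12.76 kΩ, so V_mid = 8.82 × 12.76/59.76 = 1.883 V.
Stage 2 is itself unloaded: V_out = V_mid × R4/(R3+R4) = 1.883 × 8.80/14.93 = 1.11 V.

V_out ≈ 1.11 V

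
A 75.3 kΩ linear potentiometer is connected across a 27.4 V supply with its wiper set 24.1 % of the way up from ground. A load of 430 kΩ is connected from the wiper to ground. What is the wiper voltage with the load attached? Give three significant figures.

The wiper splits the pot into (1−α)R = 57.15 kΩ above and αR = 18.15 kΩ below.
Lower section ‖ load = 17.41 kΩ.
V_wiper = 27.4 × 17.41/(57.15 + 17.41) = 6.40 V.

V ≈ 6.40 V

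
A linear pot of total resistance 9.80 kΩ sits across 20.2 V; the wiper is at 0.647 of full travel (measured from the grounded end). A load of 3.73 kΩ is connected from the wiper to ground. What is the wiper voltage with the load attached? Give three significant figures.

The wiper splits the pot into (1−α)R = 3.459 kΩ above and αR = 6.341 kΩ below.
Lower section ‖ load = 2.348 kΩ.
V_wiper = 20.2 × 2.348/(3.459 + 2.348) = 8.17 V.

V ≈ 8.17 V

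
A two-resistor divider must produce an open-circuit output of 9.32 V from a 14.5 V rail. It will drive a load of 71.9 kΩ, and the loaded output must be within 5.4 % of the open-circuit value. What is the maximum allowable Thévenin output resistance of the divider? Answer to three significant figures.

R_th ≤ 4.10 kΩ

Loading drop = R_th/(R_th + R_L) ≤ 0.0540, so R_th ≤ R_L · ε/(1−ε) = 71.9 kΩ × 0.0540/0.9460 = 4.10 kΩ.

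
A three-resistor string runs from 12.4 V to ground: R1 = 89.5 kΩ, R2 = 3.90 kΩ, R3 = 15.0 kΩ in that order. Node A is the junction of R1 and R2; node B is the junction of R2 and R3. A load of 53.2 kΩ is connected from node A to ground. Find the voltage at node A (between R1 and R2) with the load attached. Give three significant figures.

Below node A the series string R2+R3 = 18.90 kΩ sits in parallel with the 53.2 kΩ load: 13.95 kΩ.
V_A = 12.4 × 13.95/(89.5 + 13.95) = 1.67 V.

V ≈ 1.67 V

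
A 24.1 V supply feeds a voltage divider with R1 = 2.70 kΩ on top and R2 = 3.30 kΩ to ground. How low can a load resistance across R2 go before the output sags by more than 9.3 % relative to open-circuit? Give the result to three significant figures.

R_L(min) ≈ 14.5 kΩ

Output resistance R_th = R1‖R2 = (2.70 × 3.30)/6.000 = 1.485 kΩ.
The fractional drop is R_th/(R_th + R_L); requiring this ≤ 0.0930 gives R_L ≥ R_th(1/0.0930 − 1) = 1.485 × 9.753 = 14.5 kΩ.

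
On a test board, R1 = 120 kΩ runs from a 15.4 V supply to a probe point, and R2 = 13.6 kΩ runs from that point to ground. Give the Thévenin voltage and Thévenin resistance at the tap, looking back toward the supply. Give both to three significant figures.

V_th is the open-circuit tap voltage: 15.4 × 13.6/(120 + 13.6) = 1.57 V.
With the supply zeroed, R1 and R2 appear in parallel from the tap: R_th = R1‖R2 = (120 × 13.6)/133.6 = 12.2 kΩ.

V_th = 1.57 V, R_th = 12.2 kΩ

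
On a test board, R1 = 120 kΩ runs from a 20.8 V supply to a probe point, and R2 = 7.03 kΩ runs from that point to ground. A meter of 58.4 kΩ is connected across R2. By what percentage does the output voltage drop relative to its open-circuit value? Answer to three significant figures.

10.2 %

The divider's output (Thévenin) resistance is R1‖R2 = 6.641 kΩ.
Fractional drop under load = R_th/(R_th + R_L) = 6.641 / (6.641 + 58.4) = 0.1021.
So the output falls by 10.2 %.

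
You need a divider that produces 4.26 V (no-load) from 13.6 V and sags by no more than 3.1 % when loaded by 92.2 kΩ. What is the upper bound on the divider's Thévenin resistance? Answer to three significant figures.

Loading drop = R_th/(R_th + R_L) ≤ 0.0310, so R_th ≤ R_L · ε/(1−ε) = 92.2 kΩ × 0.0310/0.9690 = 2.95 kΩ.
(Any R1, R2 with R2/(R1+R2) = 0.313 and R1‖R2 ≤ 2.95 kΩ will meet the spec.)

R_th ≤ 2.95 kΩ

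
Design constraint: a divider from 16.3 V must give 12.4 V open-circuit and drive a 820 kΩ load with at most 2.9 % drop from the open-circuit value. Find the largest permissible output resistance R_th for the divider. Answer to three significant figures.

R_th ≤ 24.5 kΩ

Loading drop = R_th/(R_th + R_L) ≤ 0.0290, so R_th ≤ R_L · ε/(1−ε) = 820 kΩ × 0.0290/0.9710 = 24.5 kΩ.
(Any R1, R2 with R2/(R1+R2) = 0.761 and R1‖R2 ≤ 24.5 kΩ will meet the spec.)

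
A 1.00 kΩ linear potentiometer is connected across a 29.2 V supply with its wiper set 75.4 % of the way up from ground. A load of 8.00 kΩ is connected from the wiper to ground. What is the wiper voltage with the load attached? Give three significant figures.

V ≈ 21.5 V

The wiper splits the pot into (1−α)R = 246.0 Ω above and αR = 754.0 Ω below.
Lower section ‖ load = 689.1 Ω.
V_wiper = 29.2 × 689.1/(246.0 + 689.1) = 21.5 V.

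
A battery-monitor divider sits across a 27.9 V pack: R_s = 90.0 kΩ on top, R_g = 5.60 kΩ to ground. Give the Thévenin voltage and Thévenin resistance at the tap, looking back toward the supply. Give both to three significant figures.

V_th is the open-circuit tap voltage: 27.9 × 5.60/(90.0 + 5.60) = 1.63 V.
With the supply zeroed, R_s and R_g appear in parallel from the tap: R_th = R_s‖R_g = (90.0 × 5.60)/95.60 = 5.27 kΩ.

V_th = 1.63 V, R_th = 5.27 kΩ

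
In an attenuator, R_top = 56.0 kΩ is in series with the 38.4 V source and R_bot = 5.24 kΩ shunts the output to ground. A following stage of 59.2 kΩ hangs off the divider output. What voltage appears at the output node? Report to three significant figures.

V_out ≈ 3.04 V

The load sits in parallel with R_bot: R_bot‖R_L = (5.24 × 59.2) / (5.24 + 59.2) = 4.814 kΩ.
V_out = 38.4 × 4.814 / (56.0 + 4.814) = 38.4 × 4.814/60.81 = 3.04 V.
(Unloaded it would have been 3.29 V.)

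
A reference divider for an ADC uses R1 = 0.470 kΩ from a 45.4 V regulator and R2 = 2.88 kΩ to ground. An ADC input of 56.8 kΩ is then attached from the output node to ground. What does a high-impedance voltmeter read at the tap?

The load sits in parallel with R2: R2‖R_L = (2880 × 56800) / (2880 + 56800) = 2741 Ω.
V_out = 45.4 × 2741 / (470 + 2741) = 45.4 × 2741/3211 = 38.8 V.

V_out ≈ 38.8 V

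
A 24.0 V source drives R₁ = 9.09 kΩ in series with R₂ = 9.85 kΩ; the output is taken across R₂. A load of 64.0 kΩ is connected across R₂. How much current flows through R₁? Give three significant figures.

R₂‖R_L = 8.536 kΩ, so the source sees R₁ + R₂‖R_L = 17.63 kΩ.
I = 24.0 V / 17.63 kΩ = 1.36 mA.

I ≈ 1.36 mA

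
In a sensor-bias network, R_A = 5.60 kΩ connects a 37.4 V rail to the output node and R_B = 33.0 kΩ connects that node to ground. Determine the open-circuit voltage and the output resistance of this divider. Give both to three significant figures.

V_th is the open-circuit tap voltage: 37.4 × 33.0/(5.60 + 33.0) = 32.0 V.
With the supply zeroed, R_A and R_B appear in parallel from the tap: R_th = R_A‖R_B = (5.60 × 33.0)/38.60 = 4.79 kΩ.

V_th = 32.0 V, R_th = 4.79 kΩ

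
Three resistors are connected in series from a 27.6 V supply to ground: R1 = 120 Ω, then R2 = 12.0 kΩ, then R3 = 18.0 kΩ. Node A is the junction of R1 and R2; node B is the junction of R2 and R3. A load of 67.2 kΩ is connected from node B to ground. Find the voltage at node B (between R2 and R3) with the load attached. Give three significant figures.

V ≈ 14.9 V

At node B, R3 is in parallel with the load: R3‖R_L = 14200 Ω.
Below node A the resistance is R2 + (R3‖R_L) = 26200 Ω, so V_A = 27.6 × 26200/26320 = 27.47 V.
Then V_B = V_A × (R3‖R_L)/(R2 + R3‖R_L) = 27.47 × 14200/26200 = 14.9 V.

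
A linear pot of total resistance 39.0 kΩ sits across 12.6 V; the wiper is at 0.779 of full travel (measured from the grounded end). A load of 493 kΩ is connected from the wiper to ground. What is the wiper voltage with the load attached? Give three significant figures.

V ≈ 9.68 V

The wiper splits the pot into (1−α)R = 8.619 kΩ above and αR = 30.38 kΩ below.
Lower section ‖ load = 28.62 kΩ.
V_wiper = 12.6 × 28.62/(8.619 + 28.62) = 9.68 V.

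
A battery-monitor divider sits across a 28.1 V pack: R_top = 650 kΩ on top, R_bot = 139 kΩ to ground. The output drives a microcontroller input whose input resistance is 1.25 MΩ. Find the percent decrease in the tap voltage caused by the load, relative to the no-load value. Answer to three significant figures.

8.39 %

Unloaded V = 28.1 × 139/789.0 = 4.9504 V.
Loaded: R_bot‖R_L = 125.1 kΩ, giving V = 28.1 × 125.1/775.1 = 4.5350 V.
Drop = (4.9504 − 4.5350) / 4.9504 = 8.39 %.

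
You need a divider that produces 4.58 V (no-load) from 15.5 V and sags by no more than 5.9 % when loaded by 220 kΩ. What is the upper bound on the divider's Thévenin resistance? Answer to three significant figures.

R_th ≤ 13.8 kΩ

Loading drop = R_th/(R_th + R_L) ≤ 0.0590, so R_th ≤ R_L · ε/(1−ε) = 220 kΩ × 0.0590/0.9410 = 13.8 kΩ.
(Any R1, R2 with R2/(R1+R2) = 0.295 and R1‖R2 ≤ 13.8 kΩ will meet the spec.)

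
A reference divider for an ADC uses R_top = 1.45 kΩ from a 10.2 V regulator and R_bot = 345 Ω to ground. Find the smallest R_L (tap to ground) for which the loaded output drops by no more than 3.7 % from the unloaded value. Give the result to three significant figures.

Output resistance R_th = R_top‖R_bot = (1450 × 345)/1795 = 278.7 Ω.
The fractional drop is R_th/(R_th + R_L); requiring this ≤ 0.0370 gives R_L ≥ R_th(1/0.0370 − 1) = 278.7 × 26.03 = 7.25 kΩ.

R_L(min) ≈ 7.25 kΩ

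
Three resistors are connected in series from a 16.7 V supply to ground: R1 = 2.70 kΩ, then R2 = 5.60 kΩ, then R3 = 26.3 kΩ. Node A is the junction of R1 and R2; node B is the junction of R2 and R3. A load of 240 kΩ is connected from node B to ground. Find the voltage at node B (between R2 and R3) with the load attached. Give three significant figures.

At node B, R3 is in parallel with the load: R3‖R_L = 23.70 kΩ.
Below node A the resistance is R2 + (R3‖R_L) = 29.30 kΩ, so V_A = 16.7 × 29.30/32.00 = 15.29 V.
Then V_B = V_A × (R3‖R_L)/(R2 + R3‖R_L) = 15.29 × 23.70/29.30 = 12.4 V.

V ≈ 12.4 V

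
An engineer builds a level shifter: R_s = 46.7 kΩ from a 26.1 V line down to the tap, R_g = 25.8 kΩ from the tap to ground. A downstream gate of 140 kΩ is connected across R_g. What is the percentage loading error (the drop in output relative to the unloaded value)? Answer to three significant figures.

The divider's output (Thévenin) resistance is R_s‖R_g = 16.62 kΩ.
Fractional drop under load = R_th/(R_th + R_L) = 16.62 / (16.62 + 140) = 0.1061.
So the output falls by 10.6 %.

10.6 %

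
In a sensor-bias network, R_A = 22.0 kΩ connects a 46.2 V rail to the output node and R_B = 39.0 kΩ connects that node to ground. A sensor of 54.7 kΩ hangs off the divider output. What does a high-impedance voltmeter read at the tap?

V_out ≈ 23.5 V

The load sits in parallel with R_B: R_B‖R_L = (39.0 × 54.7) / (39.0 + 54.7) = 22.77 kΩ.
V_out = 46.2 × 22.77 / (22.0 + 22.77) = 46.2 × 22.77/44.77 = 23.5 V.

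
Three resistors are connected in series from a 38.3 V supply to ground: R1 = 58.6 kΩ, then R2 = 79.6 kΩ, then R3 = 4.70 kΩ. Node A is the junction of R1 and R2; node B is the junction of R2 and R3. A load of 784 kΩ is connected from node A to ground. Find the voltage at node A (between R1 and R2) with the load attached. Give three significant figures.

V ≈ 21.6 V

Below node A the series string R2+R3 = 84.30 kΩ sits in parallel with the 784 kΩ load: 76.12 kΩ.
V_A = 38.3 × 76.12/(58.6 + 76.12) = 21.6 V.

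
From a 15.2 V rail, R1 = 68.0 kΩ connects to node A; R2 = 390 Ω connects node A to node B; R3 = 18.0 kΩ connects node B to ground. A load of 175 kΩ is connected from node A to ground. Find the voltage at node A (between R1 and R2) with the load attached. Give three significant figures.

V ≈ 2.99 V

Below node A the series string R2+R3 = 18390 Ω sits in parallel with the 175000 Ω load: 16640 Ω.
V_A = 15.2 × 16640/(68000 + 16640) = 2.99 V.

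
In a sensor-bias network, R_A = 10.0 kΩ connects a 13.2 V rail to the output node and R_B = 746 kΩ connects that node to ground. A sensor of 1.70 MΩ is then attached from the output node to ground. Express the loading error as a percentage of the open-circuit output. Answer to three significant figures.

The divider's output (Thévenin) resistance is R_A‖R_B = 9.868 kΩ.
Fractional drop under load = R_th/(R_th + R_L) = 9.868 / (9.868 + 1700) = 0.005771.
So the output falls by 0.577 %.

0.577 %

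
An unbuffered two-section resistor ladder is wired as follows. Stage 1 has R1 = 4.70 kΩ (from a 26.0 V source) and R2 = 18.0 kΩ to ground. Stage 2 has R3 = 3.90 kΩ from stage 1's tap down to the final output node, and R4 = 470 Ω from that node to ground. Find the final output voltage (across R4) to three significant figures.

Stage 2 presents R3+R4 = 4370 Ω as a load on stage 1's tap.
Stage 1's lower leg becomes R2‖(R3+R4) = 3516 Ω, so V_mid = 26.0 × 3516/8216 = 11.13 V.
Stage 2 is itself unloaded: V_out = V_mid × R4/(R3+R4) = 11.13 × 470/4370 = 1.20 V.

V_out ≈ 1.20 V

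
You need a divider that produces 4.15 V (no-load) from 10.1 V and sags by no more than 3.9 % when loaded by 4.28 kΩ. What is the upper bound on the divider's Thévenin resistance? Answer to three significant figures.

R_th ≤ 174 Ω

Loading drop = R_th/(R_th + R_L) ≤ 0.0390, so R_th ≤ R_L · ε/(1−ε) = 4.28 kΩ × 0.0390/0.9610 = 174 Ω.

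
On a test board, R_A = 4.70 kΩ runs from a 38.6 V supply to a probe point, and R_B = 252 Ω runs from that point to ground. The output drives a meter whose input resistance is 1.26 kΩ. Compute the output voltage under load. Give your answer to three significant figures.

The load sits in parallel with R_B: R_B‖R_L = (252 × 1260) / (252 + 1260) = 210.0 Ω.
V_out = 38.6 × 210.0 / (4700 + 210.0) = 38.6 × 210.0/4910 = 1.65 V.
(Unloaded it would have been 1.96 V.)

V_out ≈ 1.65 V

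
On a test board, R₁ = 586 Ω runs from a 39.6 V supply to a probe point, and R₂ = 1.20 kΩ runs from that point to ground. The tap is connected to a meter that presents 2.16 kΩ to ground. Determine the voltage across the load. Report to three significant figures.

The load sits in parallel with R₂: R₂‖R_L = (1200 × 2160) / (1200 + 2160) = 771.4 Ω.
V_out = 39.6 × 771.4 / (586 + 771.4) = 39.6 × 771.4/1357 = 22.5 V.

V_out ≈ 22.5 V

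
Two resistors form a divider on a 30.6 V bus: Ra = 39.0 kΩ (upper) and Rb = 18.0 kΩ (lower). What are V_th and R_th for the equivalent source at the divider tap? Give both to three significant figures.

V_th = 9.66 V, R_th = 12.3 kΩ

V_th is the open-circuit tap voltage: 30.6 × 18.0/(39.0 + 18.0) = 9.66 V.
With the supply zeroed, Ra and Rb appear in parallel from the tap: R_th = Ra‖Rb = (39.0 × 18.0)/57.00 = 12.3 kΩ.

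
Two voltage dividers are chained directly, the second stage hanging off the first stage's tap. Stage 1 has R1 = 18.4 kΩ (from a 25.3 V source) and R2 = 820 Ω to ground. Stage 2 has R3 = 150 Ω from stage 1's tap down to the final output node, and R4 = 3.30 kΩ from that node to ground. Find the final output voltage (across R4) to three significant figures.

Stage 2 presents R3+R4 = 3450 Ω as a load on stage 1's tap.
Stage 1's lower leg becomes R2‖(R3+R4) = 662.5 Ω, so V_mid = 25.3 × 662.5/19060 = 0.8793 V.
Stage 2 is itself unloaded: V_out = V_mid × R4/(R3+R4) = 0.8793 × 3300/3450 = 0.841 V.

V_out ≈ 0.841 V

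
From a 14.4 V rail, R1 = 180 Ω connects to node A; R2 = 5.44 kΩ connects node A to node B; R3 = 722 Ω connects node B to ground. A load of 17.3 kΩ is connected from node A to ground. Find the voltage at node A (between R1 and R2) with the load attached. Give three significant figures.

Below node A the series string R2+R3 = 6162 Ω sits in parallel with the 17300 Ω load: 4544 Ω.
V_A = 14.4 × 4544/(180 + 4544) = 13.9 V.

V ≈ 13.9 V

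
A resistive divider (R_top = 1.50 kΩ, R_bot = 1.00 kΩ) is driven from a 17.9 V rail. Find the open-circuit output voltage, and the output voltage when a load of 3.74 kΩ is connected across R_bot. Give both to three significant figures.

Unloaded: 7.16 V; loaded: 6.17 V

Open-circuit: V = 17.9 × 1.00/(1.50 + 1.00) = 7.16 V.
With the load, R_bot becomes R_bot‖R_L = 0.7890 kΩ, so V = 17.9 × 0.7890/2.289 = 6.17 V.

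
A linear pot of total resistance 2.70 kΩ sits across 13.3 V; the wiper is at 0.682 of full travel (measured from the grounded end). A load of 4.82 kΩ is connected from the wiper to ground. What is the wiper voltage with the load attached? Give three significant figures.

The wiper splits the pot into (1−α)R = 858.6 Ω above and αR = 1841 Ω below.
Lower section ‖ load = 1332 Ω.
V_wiper = 13.3 × 1332/(858.6 + 1332) = 8.09 V.

V ≈ 8.09 V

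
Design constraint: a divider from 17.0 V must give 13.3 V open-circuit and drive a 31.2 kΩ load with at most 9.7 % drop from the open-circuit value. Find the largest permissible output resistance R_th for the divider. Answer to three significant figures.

R_th ≤ 3.35 kΩ

Loading drop = R_th/(R_th + R_L) ≤ 0.0970, so R_th ≤ R_L · ε/(1−ε) = 31.2 kΩ × 0.0970/0.9030 = 3.35 kΩ.
(Any R1, R2 with R2/(R1+R2) = 0.782 and R1‖R2 ≤ 3.35 kΩ will meet the spec.)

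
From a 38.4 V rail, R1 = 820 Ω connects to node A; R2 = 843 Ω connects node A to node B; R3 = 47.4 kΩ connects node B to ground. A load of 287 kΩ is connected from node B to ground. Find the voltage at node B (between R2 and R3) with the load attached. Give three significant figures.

At node B, R3 is in parallel with the load: R3‖R_L = 40680 Ω.
Below node A the resistance is R2 + (R3‖R_L) = 41520 Ω, so V_A = 38.4 × 41520/42340 = 37.66 V.
Then V_B = V_A × (R3‖R_L)/(R2 + R3‖R_L) = 37.66 × 40680/41520 = 36.9 V.

V ≈ 36.9 V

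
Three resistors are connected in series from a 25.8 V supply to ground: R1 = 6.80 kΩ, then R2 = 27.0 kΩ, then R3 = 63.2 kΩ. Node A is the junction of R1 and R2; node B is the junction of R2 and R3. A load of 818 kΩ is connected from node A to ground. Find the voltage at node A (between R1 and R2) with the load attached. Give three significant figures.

Below node A the series string R2+R3 = 90.20 kΩ sits in parallel with the 818 kΩ load: 81.24 kΩ.
V_A = 25.8 × 81.24/(6.80 + 81.24) = 23.8 V.

V ≈ 23.8 V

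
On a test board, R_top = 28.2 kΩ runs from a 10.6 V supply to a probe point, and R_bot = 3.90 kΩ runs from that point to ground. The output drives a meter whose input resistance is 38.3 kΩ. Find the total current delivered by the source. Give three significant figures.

I ≈ 0.334 mA

R_bot‖R_L = 3.540 kΩ, so the source sees R_top + R_bot‖R_L = 31.74 kΩ.
I = 10.6 V / 31.74 kΩ = 0.334 mA.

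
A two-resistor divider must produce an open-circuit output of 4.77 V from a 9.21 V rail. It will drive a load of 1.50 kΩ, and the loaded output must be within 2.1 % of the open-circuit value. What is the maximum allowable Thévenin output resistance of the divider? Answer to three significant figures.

R_th ≤ 32.2 Ω

Loading drop = R_th/(R_th + R_L) ≤ 0.0210, so R_th ≤ R_L · ε/(1−ε) = 1.50 kΩ × 0.0210/0.9790 = 32.2 Ω.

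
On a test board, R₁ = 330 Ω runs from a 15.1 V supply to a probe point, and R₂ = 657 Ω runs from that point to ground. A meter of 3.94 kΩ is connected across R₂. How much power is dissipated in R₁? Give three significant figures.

Total resistance from the source is R₁ + (R₂‖R_L) = 893.1 Ω, so I = 15.1/893.1 Ω = 16.91 mA.
P = I²·R₁ = (16.91 mA)² × 330 Ω = 94.3 mW.

P ≈ 94.3 mW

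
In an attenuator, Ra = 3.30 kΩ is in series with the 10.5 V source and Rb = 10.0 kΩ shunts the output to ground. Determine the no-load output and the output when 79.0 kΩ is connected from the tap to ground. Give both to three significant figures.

Unloaded: 7.89 V; loaded: 7.65 V

Open-circuit: V = 10.5 × 10.0/(3.30 + 10.0) = 7.89 V.
With the load, Rb becomes Rb‖R_L = 8.876 kΩ, so V = 10.5 × 8.876/12.18 = 7.65 V.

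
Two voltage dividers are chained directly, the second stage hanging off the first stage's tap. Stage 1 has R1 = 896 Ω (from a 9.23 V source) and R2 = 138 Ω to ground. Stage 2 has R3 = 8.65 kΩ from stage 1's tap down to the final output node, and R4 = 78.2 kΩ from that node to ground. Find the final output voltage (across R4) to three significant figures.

V_out ≈ 1.11 V

Stage 2 presents R3+R4 = 86850 Ω as a load on stage 1's tap.
Stage 1's lower leg becomes R2‖(R3+R4) = 137.8 Ω, so V_mid = 9.23 × 137.8/1034 = 1.230 V.
Stage 2 is itself unloaded: V_out = V_mid × R4/(R3+R4) = 1.230 × 78200/86850 = 1.11 V.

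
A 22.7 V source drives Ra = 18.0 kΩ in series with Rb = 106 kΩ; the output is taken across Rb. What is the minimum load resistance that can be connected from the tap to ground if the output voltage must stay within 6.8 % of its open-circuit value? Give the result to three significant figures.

Output resistance R_th = Ra‖Rb = (18.0 × 106)/124.0 = 15.39 kΩ.
The fractional drop is R_th/(R_th + R_L); requiring this ≤ 0.0680 gives R_L ≥ R_th(1/0.0680 − 1) = 15.39 × 13.71 = 211 kΩ.

R_L(min) ≈ 211 kΩ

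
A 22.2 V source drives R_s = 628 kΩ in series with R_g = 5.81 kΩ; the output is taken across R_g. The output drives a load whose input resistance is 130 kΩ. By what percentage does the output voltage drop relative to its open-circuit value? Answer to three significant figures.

4.24 %

The divider's output (Thévenin) resistance is R_s‖R_g = 5.757 kΩ.
Fractional drop under load = R_th/(R_th + R_L) = 5.757 / (5.757 + 130) = 0.04240.
So the output falls by 4.24 %.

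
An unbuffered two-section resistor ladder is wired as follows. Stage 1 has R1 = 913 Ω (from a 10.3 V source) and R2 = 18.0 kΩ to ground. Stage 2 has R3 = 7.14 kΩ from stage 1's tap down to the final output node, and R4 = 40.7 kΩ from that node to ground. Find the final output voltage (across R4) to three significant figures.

V_out ≈ 8.19 V

Stage 2 presents R3+R4 = 47840 Ω as a load on stage 1's tap.
Stage 1's lower leg becomes R2‖(R3+R4) = 13080 Ω, so V_mid = 10.3 × 13080/13990 = 9.628 V.
Stage 2 is itself unloaded: V_out = V_mid × R4/(R3+R4) = 9.628 × 40700/47840 = 8.19 V.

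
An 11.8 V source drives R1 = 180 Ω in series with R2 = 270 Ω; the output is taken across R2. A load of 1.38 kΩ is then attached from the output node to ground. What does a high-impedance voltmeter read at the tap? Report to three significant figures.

The load sits in parallel with R2: R2‖R_L = (270 × 1380) / (270 + 1380) = 225.8 Ω.
V_out = 11.8 × 225.8 / (180 + 225.8) = 11.8 × 225.8/405.8 = 6.57 V.
(Unloaded it would have been 7.08 V.)

V_out ≈ 6.57 V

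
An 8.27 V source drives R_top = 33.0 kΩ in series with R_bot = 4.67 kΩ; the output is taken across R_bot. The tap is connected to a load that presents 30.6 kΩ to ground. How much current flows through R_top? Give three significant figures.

I ≈ 0.223 mA

R_bot‖R_L = 4.052 kΩ, so the source sees R_top + R_bot‖R_L = 37.05 kΩ.
I = 8.27 V / 37.05 kΩ = 0.223 mA.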